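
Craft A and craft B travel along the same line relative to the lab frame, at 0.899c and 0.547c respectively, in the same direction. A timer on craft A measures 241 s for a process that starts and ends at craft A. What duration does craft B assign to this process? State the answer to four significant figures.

Transform craft A's velocity into craft B's frame: (0.899 − 0.547)/(1 − 0.899·0.547) = 0.352/0.508247, so the relative speed is 0.69258c.
γ for this relative speed: γ = 1/√(1 − 0.479667) = 1.3863.
Craft A's interval is proper; time dilation gives Δt_B = γΔτ = 1.3863 × 241 s = 334.1 s.

334.1 s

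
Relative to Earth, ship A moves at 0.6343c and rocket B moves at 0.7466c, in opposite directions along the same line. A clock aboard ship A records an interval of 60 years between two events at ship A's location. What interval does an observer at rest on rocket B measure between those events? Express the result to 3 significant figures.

172 years

Speed of ship A in rocket B's frame: u = (v_A + v_B)/(1 + v_A v_B/c²) = (0.6343 + 0.7466)/(1 + 0.6343×0.7466) = 1.3809/1.47356838 = 0.93711; |u| = 0.93711c.
γ for this relative speed: γ = 1/√(1 − 0.878175) = 2.865.
Ship A's interval is proper; time dilation gives Δt_B = γΔτ = 2.865 × 60 years = 172 years.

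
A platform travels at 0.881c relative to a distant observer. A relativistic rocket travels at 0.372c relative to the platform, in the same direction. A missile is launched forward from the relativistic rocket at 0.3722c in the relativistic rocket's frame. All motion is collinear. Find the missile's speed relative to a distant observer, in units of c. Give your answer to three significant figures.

Apply u = (u'+v)/(1+u'v) twice. Missile in the platform frame: (0.3722+0.372)/(1+0.3722·0.372) = 0.7442/1.1384584 = 0.65369c.
That velocity, transformed to the rest frame of a distant observer: (0.65369+0.881)/(1+0.65369·0.881) = 1.53469/1.57590089 = 0.97385c.

0.974c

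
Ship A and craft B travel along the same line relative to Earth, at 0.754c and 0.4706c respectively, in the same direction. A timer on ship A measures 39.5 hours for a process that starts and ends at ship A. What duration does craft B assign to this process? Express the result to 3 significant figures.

Speed of ship A in craft B's frame: u = (v_A − v_B)/(1 − v_A v_B/c²) = (0.754 − 0.4706)/(1 − 0.754×0.4706) = 0.2834/0.6451676 = 0.43927; |u| = 0.43927c.
At |u| = 0.43927c, γ = (1 − 0.192958)^(−1/2) = 1.1131.
Ship A's interval is proper; time dilation gives Δt_B = γΔτ = 1.1131 × 39.5 hours = 44.0 hours.

44.0 hours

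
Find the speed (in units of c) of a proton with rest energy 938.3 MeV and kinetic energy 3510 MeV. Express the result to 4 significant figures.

0.9775c

K = (γ−1)mc², so γ = 1 + 3510/938.3 = 4.7408.
Then v/c = √(1 − γ⁻²) = √(1 − 0.0444935) = √0.9555065 = 0.9775.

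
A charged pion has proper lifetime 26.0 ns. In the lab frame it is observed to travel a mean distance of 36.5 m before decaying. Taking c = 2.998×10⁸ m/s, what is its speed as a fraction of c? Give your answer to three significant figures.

0.978c

d = βγcτ ⇒ βγ = d/(cτ) = 36.50 m / (7.7948 m) = 4.6826.
β = (βγ)/√(1+(βγ)²) = 4.6826/√22.9267 = 0.978.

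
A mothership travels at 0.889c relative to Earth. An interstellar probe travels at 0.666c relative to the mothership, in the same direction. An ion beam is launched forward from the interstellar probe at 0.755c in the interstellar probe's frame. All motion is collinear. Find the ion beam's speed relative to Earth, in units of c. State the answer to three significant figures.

Apply u = (u'+v)/(1+u'v) twice. Ion beam in the mothership frame: (0.755+0.666)/(1+0.755·0.666) = 1.421/1.50283 = 0.94555c.
That velocity, transformed to the rest frame of Earth: (0.94555+0.889)/(1+0.94555·0.889) = 1.83455/1.84059395 = 0.99672c.

0.997c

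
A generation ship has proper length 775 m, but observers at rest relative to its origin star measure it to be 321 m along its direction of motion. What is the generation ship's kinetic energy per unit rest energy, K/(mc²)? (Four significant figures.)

γ = L₀/L = 775/321 = 2.41433.
Since K = (γ−1)mc², K/(mc²) = 2.41433 − 1 = 1.414.

1.414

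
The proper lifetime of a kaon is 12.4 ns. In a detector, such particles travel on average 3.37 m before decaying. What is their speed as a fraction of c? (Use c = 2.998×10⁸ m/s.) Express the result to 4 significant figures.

d = βγcτ ⇒ βγ = d/(cτ) = 3.370 m / (3.71752 m) = 0.90652.
β = (βγ)/√(1+(βγ)²) = 0.90652/√1.821779 = 0.6716.

0.6716c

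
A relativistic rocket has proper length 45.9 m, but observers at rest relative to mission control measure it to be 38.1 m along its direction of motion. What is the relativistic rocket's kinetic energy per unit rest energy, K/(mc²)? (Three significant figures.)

0.205

Length contraction gives γ = L₀/L = 45.9/38.1 = 1.20472.
Since K = (γ−1)mc², K/(mc²) = 1.20472 − 1 = 0.205.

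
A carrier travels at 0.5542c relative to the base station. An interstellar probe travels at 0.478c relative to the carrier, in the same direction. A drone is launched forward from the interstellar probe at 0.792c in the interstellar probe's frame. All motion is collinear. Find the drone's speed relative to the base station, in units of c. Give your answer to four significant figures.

First combine the drone and interstellar probe (S''→S'): u₁ = (0.792 + 0.478)/(1 + 0.792×0.478) = 1.27/1.378576 = 0.92124.
Then combine with the carrier (S'→S): u = (0.92124 + 0.5542)/(1 + 0.92124×0.5542) = 1.47544/1.510551208 = 0.97676.

0.9768c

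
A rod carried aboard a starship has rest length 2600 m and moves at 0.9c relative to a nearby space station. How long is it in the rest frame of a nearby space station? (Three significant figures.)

With β = 0.9, γ = 1/√(1 − 0.9²) = 1/√0.19 = 2.2942.
Along the direction of motion the measured length is L₀/γ = 2600/2.2942 = 1130 m.

1130 m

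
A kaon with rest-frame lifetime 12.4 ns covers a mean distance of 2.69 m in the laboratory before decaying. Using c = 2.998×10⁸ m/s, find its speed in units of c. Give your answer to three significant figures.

0.586c

Lab distance = (lab lifetime)·v = γτ·βc, so βγ = d/(cτ) = 2.690/(2.998×10⁸ × 1.240×10^-8) = 0.7236.
With βγ = 0.7236: γ² = 1 + (βγ)² = 1.523597, and β = (βγ)/γ = 0.7236/1.23434 = 0.586.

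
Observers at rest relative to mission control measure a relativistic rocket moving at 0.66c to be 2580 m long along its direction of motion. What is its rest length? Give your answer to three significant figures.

3430 m

γ = 1/√(1 − β²) = 1/√(1 − 0.4356) = 1/√0.5644 = 1/0.751266 = 1.3311.
Proper length: L₀ = γ·L = 1.3311 × 2580 = 3430 m.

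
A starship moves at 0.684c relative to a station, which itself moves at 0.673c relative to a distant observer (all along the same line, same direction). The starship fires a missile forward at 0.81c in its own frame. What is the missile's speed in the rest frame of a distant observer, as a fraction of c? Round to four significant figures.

Apply u = (u'+v)/(1+u'v) twice. Missile in the station frame: (0.81+0.684)/(1+0.81·0.684) = 1.494/1.55404 = 0.96137c.
That velocity, transformed to the rest frame of a distant observer: (0.96137+0.673)/(1+0.96137·0.673) = 1.63437/1.64700201 = 0.99233c.

0.9923c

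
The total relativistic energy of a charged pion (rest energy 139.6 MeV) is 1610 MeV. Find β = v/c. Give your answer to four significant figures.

γ = E/(mc²) = 1610/139.6 = 11.533.
β = √(1 − 1/γ²) = √(1 − 0.00751823) = √0.99248177 = 0.9962.

0.9962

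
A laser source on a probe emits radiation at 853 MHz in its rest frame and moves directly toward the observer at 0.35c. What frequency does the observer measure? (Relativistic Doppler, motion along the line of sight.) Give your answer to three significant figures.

Relativistic Doppler (source moving toward): f_obs = f_src · √((1+β)/(1−β)).
With β = 0.35: factor = √(1.35/0.65) = 1.4412.
f_obs = 853 × 1.4412 = 1230 MHz.

1230 MHz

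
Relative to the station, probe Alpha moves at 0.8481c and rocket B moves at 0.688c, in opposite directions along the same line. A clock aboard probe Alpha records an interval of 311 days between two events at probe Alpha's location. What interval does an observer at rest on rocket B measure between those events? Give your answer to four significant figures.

1281 days

Transform probe Alpha's velocity into rocket B's frame: (0.8481 + 0.688)/(1 + 0.8481·0.688) = 1.5361/1.5834928, so the relative speed is 0.97007c.
At |u| = 0.97007c, γ = (1 − 0.941036)^(−1/2) = 4.1182.
Probe Alpha's interval is proper; time dilation gives Δt_B = γΔτ = 4.1182 × 311 days = 1281 days.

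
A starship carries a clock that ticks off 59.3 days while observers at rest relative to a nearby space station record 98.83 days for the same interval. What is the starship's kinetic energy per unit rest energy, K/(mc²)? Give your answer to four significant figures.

The time-dilation ratio gives γ = 98.83/59.3 = 1.66661.
K/(mc²) = γ − 1 = 1.66661 − 1 = 0.6666.

0.6666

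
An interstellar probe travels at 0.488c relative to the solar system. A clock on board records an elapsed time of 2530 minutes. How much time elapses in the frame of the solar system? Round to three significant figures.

With β = 0.488, γ = 1/√(1 − 0.488²) = 1/√0.761856 = 1.1457.
The onboard clock measures proper time, so the interval in the rest frame of the solar system is dilated: Δt = γ·Δτ = 1.1457 × 2530 minutes = 2900 minutes.

2900 minutes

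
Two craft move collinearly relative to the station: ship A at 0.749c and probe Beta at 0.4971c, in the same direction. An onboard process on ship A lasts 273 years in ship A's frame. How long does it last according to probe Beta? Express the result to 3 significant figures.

298 years

Transform ship A's velocity into probe Beta's frame: (0.749 − 0.4971)/(1 − 0.749·0.4971) = 0.2519/0.6276721, so the relative speed is 0.40132c.
At |u| = 0.40132c, γ = (1 − 0.161058)^(−1/2) = 1.0918.
The clock on ship A records proper time, so probe Beta measures Δt = γΔτ = 1.0918 × 273 = 298 years.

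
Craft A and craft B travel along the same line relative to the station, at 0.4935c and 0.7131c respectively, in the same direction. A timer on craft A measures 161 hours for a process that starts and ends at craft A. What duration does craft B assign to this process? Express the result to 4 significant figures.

Transform craft A's velocity into craft B's frame: (0.4935 − 0.7131)/(1 − 0.4935·0.7131) = −0.2196/0.64808515, so the relative speed is 0.33884c.
At |u| = 0.33884c, γ = (1 − 0.114813)^(−1/2) = 1.0629.
Craft A's interval is proper; time dilation gives Δt_B = γΔτ = 1.0629 × 161 hours = 171.1 hours.

171.1 hours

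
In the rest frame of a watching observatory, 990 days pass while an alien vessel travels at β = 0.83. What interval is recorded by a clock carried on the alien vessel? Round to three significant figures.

With β = 0.83, γ = 1/√(1 − 0.83²) = 1/√0.3111 = 1.7929.
The moving clock records proper time: Δτ = Δt/γ = 990/1.7929 = 552 days.

552 days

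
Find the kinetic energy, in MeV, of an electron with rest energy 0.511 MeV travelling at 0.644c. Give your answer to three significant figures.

Lorentz factor: γ = (1 − 0.414736)^(−1/2) = 1.30715.
Kinetic energy: K = (γ − 1)mc² = (1.30715 − 1) × 0.511 MeV = 0.30715 × 0.511 = 0.157 MeV.

0.157 MeV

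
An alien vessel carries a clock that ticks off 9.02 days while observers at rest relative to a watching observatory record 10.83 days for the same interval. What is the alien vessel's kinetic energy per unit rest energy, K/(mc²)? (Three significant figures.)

From Δt = γΔτ: γ = 10.83/9.02 = 1.20067.
K/(mc²) = γ − 1 = 1.20067 − 1 = 0.201.

0.201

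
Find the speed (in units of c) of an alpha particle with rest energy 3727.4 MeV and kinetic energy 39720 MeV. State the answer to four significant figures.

γ = 1 + K/(mc²) = 1 + 39720/3727.4 = 11.656.
β = √(1 − 1/γ²) = √(1 − 0.00736039) = √0.99263961 = 0.9963.

0.9963c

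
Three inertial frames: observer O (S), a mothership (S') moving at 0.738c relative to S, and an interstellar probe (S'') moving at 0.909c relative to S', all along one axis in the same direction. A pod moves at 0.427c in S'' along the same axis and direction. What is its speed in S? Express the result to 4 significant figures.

Compose velocities in two stages. Stage 1 (into S'): u₁ = (0.427+0.909)/(1+0.427×0.909) = 0.96244.
Stage 2 (into S): u = (0.96244+0.738)/(1+0.96244×0.738) = 0.99425, so the speed is 0.9942c.

0.9942c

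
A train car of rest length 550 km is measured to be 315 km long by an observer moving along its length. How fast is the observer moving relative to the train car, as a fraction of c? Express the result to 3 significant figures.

0.820c

Length contraction gives γ = L₀/L = 550/315 = 1.746.
β = √(1 − 1/γ²) = √0.671972 = 0.820.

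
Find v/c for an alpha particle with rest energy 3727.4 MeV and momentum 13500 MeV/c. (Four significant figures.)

0.9639

βγ = pc/(mc²) = 13500/3727.4 = 3.6218.
Since γ² = 1 + (βγ)² = 14.1174, γ = √14.1174 = 3.75731, and β = (βγ)/γ = 3.6218/3.75731 = 0.9639.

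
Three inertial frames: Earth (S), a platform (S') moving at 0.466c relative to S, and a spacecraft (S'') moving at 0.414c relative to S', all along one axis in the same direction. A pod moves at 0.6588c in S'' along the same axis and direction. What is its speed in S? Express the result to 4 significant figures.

Apply u = (u'+v)/(1+u'v) twice. Pod in the platform frame: (0.6588+0.414)/(1+0.6588·0.414) = 1.0728/1.2727432 = 0.8429c.
That velocity, transformed to the rest frame of Earth: (0.8429+0.466)/(1+0.8429·0.466) = 1.3089/1.3927914 = 0.93977c.

0.9398c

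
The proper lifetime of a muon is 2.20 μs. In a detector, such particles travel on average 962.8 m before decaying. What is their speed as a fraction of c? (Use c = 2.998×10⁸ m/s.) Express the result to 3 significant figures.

0.825c

Let x = d/(cτ) = 962.8 m / (2.998×10⁸ m/s × 2.200×10^-6 s) = 1.4598. Since d = βγcτ, x = βγ = β/√(1−β²).
Solving: β² = x²/(1+x²) = 2.13102/3.13102 = 0.680615, so β = 0.825.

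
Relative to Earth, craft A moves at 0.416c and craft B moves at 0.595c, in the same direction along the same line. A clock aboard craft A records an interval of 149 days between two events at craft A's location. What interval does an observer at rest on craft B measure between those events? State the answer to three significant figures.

The velocity of craft A relative to craft B is (0.416 − 0.595)c / (1 − 0.416×0.595) = −0.23788c; relative speed 0.23788c.
At |u| = 0.23788c, γ = (1 − 0.0565869)^(−1/2) = 1.0296.
Craft A's interval is proper; time dilation gives Δt_B = γΔτ = 1.0296 × 149 days = 153 days.

153 days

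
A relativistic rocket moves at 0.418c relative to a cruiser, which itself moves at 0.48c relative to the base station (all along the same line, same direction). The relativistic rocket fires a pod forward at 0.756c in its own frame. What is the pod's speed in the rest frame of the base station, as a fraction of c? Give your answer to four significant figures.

Apply u = (u'+v)/(1+u'v) twice. Pod in the cruiser frame: (0.756+0.418)/(1+0.756·0.418) = 1.174/1.316008 = 0.89209c.
That velocity, transformed to the rest frame of the base station: (0.89209+0.48)/(1+0.89209·0.48) = 1.37209/1.4282032 = 0.96071c.

0.9607c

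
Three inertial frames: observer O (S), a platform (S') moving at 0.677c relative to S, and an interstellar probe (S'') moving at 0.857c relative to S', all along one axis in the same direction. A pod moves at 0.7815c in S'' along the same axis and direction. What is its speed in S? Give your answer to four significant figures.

0.9964c

First combine the pod and interstellar probe (S''→S'): u₁ = (0.7815 + 0.857)/(1 + 0.7815×0.857) = 1.6385/1.6697455 = 0.98129.
Then combine with the platform (S'→S): u = (0.98129 + 0.677)/(1 + 0.98129×0.677) = 1.65829/1.66433333 = 0.99637.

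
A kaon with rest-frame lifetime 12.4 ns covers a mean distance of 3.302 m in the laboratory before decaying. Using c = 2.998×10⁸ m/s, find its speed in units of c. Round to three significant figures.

Let x = d/(cτ) = 3.302 m / (2.998×10⁸ m/s × 1.240×10^-8 s) = 0.88823. Since d = βγcτ, x = βγ = β/√(1−β²).
Solving: β² = x²/(1+x²) = 0.788953/1.788953 = 0.441014, so β = 0.664.

0.664c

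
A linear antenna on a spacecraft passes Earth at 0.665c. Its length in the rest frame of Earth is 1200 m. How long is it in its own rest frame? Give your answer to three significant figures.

1610 m

Lorentz factor: γ = (1 − 0.442225)^(−1/2) = 1.339.
Proper length: L₀ = γ·L = 1.339 × 1200 = 1610 m.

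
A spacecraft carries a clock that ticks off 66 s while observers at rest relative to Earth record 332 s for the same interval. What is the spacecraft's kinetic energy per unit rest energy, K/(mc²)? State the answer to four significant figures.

4.030

From Δt = γΔτ: γ = 332/66 = 5.0303.
K/(mc²) = γ − 1 = 5.0303 − 1 = 4.030.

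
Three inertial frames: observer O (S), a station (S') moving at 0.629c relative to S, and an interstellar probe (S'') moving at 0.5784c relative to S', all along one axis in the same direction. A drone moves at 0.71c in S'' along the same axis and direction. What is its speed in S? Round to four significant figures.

0.9796c

First combine the drone and interstellar probe (S''→S'): u₁ = (0.71 + 0.5784)/(1 + 0.71×0.5784) = 1.2884/1.410664 = 0.91333.
Then combine with the station (S'→S): u = (0.91333 + 0.629)/(1 + 0.91333×0.629) = 1.54233/1.57448457 = 0.97958.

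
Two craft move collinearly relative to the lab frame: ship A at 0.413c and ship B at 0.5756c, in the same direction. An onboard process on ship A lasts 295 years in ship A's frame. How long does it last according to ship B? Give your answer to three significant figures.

Transform ship A's velocity into ship B's frame: (0.413 − 0.5756)/(1 − 0.413·0.5756) = −0.1626/0.7622772, so the relative speed is 0.21331c.
At |u| = 0.21331c, γ = (1 − 0.0455012)^(−1/2) = 1.0236.
The clock on ship A records proper time, so ship B measures Δt = γΔτ = 1.0236 × 295 = 302 years.

302 years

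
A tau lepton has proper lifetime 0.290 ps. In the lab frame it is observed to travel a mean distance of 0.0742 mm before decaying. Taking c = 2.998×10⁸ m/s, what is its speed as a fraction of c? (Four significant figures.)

d = βγcτ ⇒ βγ = d/(cτ) = 7.420×10^-5 m / (8.6942×10^-5 m) = 0.85344.
β = (βγ)/√(1+(βγ)²) = 0.85344/√1.72836 = 0.6492.

0.6492c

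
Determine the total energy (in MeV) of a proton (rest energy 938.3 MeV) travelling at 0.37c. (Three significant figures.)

Lorentz factor: γ = (1 − 0.1369)^(−1/2) = 1.0764.
Total energy: E = γmc² = 1.0764 × 938.3 MeV = 1010 MeV.

1010 MeV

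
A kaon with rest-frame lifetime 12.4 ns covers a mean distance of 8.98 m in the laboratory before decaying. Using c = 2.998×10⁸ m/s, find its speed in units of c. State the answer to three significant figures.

Let x = d/(cτ) = 8.980 m / (2.998×10⁸ m/s × 1.240×10^-8 s) = 2.4156. Since d = βγcτ, x = βγ = β/√(1−β²).
Solving: β² = x²/(1+x²) = 5.83512/6.83512 = 0.853697, so β = 0.924.

0.924c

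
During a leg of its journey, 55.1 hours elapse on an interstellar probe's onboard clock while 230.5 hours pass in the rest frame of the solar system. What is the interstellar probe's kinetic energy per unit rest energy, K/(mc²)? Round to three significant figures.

3.18

γ = Δt/Δτ = 230.5/55.1 = 4.1833.
Since K = (γ−1)mc², K/(mc²) = 4.1833 − 1 = 3.18.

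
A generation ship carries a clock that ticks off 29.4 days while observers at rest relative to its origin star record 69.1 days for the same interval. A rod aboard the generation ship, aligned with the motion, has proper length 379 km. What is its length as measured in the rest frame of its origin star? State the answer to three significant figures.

From Δt = γΔτ: γ = 69.1/29.4 = 2.35034.
The rod contracts by the same γ: 379 km / 2.35034 = 161 km.

161 km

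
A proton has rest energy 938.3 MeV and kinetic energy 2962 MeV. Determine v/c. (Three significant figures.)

0.971

γ = 1 + K/(mc²) = 1 + 2962/938.3 = 4.1568.
β = √(1 − 1/γ²) = √(1 − 0.0578738) = √0.9421262 = 0.971.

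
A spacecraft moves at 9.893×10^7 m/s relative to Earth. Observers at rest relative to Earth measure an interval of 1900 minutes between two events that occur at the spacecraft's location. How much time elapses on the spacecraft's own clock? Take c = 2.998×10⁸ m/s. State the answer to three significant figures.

1790 minutes

β = v/c = (9.893×10^7 m/s)/(2.998×10⁸ m/s) = 0.329987.
Lorentz factor: γ = (1 − 0.1088914)^(−1/2) = 1.0593.
The spacecraft's clock runs slow as seen from Earth, so Δτ = Δt/γ = 1900/1.0593 = 1790 minutes.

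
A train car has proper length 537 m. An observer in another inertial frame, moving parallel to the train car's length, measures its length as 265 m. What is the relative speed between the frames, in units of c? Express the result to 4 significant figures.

Length contraction gives γ = L₀/L = 537/265 = 2.0264.
β = √(1 − 1/γ²) = √0.756472 = 0.8698.

0.8698c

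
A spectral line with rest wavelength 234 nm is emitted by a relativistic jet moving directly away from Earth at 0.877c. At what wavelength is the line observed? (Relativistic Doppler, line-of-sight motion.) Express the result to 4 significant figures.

Relativistic Doppler for wavelength: λ_obs = λ_src · √((1+β)/(1−β)).
With β = 0.877: factor = √(1.877/0.123) = 3.9064.
λ_obs = 234 × 3.9064 = 914.1 nm.

914.1 nm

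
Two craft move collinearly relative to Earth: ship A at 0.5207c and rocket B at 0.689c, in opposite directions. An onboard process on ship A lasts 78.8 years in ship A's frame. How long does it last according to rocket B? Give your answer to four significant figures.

173.0 years

Transform ship A's velocity into rocket B's frame: (0.5207 + 0.689)/(1 + 0.5207·0.689) = 1.2097/1.3587623, so the relative speed is 0.8903c.
At |u| = 0.8903c, γ = (1 − 0.792634)^(−1/2) = 2.196.
The clock on ship A records proper time, so rocket B measures Δt = γΔτ = 2.196 × 78.8 = 173.0 years.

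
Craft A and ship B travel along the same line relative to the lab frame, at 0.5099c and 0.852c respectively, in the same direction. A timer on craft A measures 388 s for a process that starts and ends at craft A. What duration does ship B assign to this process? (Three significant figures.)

Speed of craft A in ship B's frame: u = (v_A − v_B)/(1 − v_A v_B/c²) = (0.5099 − 0.852)/(1 − 0.5099×0.852) = −0.3421/0.5655652 = −0.60488; |u| = 0.60488c.
At |u| = 0.60488c, γ = (1 − 0.36588)^(−1/2) = 1.2558.
Craft A's interval is proper; time dilation gives Δt_B = γΔτ = 1.2558 × 388 s = 487 s.

487 s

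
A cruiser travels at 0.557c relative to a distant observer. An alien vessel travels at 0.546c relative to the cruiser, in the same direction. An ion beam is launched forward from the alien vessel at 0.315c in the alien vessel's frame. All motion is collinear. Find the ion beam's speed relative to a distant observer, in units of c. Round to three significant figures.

Compose velocities in two stages. Stage 1 (into S'): u₁ = (0.315+0.546)/(1+0.315×0.546) = 0.73465.
Stage 2 (into S): u = (0.73465+0.557)/(1+0.73465×0.557) = 0.91658, so the speed is 0.917c.

0.917c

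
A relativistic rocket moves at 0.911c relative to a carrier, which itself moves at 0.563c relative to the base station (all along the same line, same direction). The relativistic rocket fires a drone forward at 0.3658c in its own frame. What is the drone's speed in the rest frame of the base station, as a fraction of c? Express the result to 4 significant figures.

0.9880c

Compose velocities in two stages. Stage 1 (into S'): u₁ = (0.3658+0.911)/(1+0.3658×0.911) = 0.95766.
Stage 2 (into S): u = (0.95766+0.563)/(1+0.95766×0.563) = 0.98798, so the speed is 0.9880c.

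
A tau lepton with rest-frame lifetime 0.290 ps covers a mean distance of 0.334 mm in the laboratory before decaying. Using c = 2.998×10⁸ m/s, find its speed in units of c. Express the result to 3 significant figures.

Lab distance = (lab lifetime)·v = γτ·βc, so βγ = d/(cτ) = 3.340×10^-4/(2.998×10⁸ × 2.900×10^-13) = 3.8416.
With βγ = 3.8416: γ² = 1 + (βγ)² = 15.7579, and β = (βγ)/γ = 3.8416/3.96962 = 0.968.

0.968c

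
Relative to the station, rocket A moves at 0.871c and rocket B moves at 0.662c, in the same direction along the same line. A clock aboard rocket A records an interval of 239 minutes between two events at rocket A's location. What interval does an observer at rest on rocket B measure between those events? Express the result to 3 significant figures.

275 minutes

Transform rocket A's velocity into rocket B's frame: (0.871 − 0.662)/(1 − 0.871·0.662) = 0.209/0.423398, so the relative speed is 0.49363c.
At |u| = 0.49363c, γ = (1 − 0.243671)^(−1/2) = 1.1499.
The clock on rocket A records proper time, so rocket B measures Δt = γΔτ = 1.1499 × 239 = 275 minutes.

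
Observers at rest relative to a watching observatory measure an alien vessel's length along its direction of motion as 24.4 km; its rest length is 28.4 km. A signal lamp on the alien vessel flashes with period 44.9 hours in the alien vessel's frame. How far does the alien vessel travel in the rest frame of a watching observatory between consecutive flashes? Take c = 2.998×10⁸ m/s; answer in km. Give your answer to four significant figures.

2.886×10^10 km

From L = L₀/γ: γ = 28.4/24.4 = 1.16393.
β = √(1 − 1/γ²) = 0.51171. Lab-frame period = γτ = 1.16393×44.9 hours = 52.26 hours. Distance = βc × γτ = 0.51171 × 2.998×10⁸ m/s × 188136 s = 2.8862×10^13 m = 2.886×10^10 km.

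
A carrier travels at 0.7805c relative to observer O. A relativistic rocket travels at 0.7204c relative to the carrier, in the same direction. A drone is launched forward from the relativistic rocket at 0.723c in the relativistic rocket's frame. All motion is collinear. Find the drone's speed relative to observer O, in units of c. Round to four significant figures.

First combine the drone and relativistic rocket (S''→S'): u₁ = (0.723 + 0.7204)/(1 + 0.723×0.7204) = 1.4434/1.5208492 = 0.94908.
Then combine with the carrier (S'→S): u = (0.94908 + 0.7805)/(1 + 0.94908×0.7805) = 1.72958/1.74075694 = 0.99358.

0.9936c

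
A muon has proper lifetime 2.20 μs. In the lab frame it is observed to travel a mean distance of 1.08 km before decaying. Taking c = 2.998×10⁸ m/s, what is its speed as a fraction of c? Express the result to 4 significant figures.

Let x = d/(cτ) = 1080 m / (2.998×10⁸ m/s × 2.200×10^-6 s) = 1.6375. Since d = βγcτ, x = βγ = β/√(1−β²).
Solving: β² = x²/(1+x²) = 2.68141/3.68141 = 0.728365, so β = 0.8534.

0.8534c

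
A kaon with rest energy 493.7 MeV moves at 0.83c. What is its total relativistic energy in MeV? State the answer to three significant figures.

885 MeV

With β = 0.83, γ = 1/√(1 − 0.83²) = 1/√0.3111 = 1.7929.
Total energy: E = γmc² = 1.7929 × 493.7 MeV = 885 MeV.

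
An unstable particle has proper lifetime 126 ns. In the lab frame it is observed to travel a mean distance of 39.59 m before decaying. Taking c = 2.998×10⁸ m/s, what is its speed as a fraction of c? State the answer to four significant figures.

0.7235c

Lab distance = (lab lifetime)·v = γτ·βc, so βγ = d/(cτ) = 39.59/(2.998×10⁸ × 1.260×10^-7) = 1.0481.
With βγ = 1.0481: γ² = 1 + (βγ)² = 2.09851, and β = (βγ)/γ = 1.0481/1.44862 = 0.7235.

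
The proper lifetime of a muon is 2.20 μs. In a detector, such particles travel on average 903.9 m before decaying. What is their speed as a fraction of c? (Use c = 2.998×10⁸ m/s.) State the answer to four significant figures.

d = βγcτ ⇒ βγ = d/(cτ) = 903.9 m / (659.56 m) = 1.3705.
β = (βγ)/√(1+(βγ)²) = 1.3705/√2.87827 = 0.8078.

0.8078c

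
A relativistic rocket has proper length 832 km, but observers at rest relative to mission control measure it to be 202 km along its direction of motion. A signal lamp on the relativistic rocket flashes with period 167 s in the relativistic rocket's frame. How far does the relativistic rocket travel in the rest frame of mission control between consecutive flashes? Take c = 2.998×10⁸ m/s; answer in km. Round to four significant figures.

Length contraction gives γ = L₀/L = 832/202 = 4.11881.
β = √(1 − 1/γ²) = 0.97008. Lab-frame period = γτ = 4.11881×167 s = 687.84 s. Distance = βc × γτ = 0.97008 × 2.998×10⁸ m/s × 687.84 s = 2.0004×10^11 m = 2.000×10^8 km.

2.000×10^8 km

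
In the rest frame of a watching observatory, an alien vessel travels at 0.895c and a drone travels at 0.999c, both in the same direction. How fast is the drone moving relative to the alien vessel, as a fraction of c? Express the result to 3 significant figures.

0.982c

Transform to the alien vessel's frame: u' = (u − v)/(1 − uv/c²).
u' = (0.999 − 0.895)/(1 − 0.999×0.895) = 0.104/0.105895 = 0.9821.
Speed in the alien vessel's frame: 0.982c (in the same direction).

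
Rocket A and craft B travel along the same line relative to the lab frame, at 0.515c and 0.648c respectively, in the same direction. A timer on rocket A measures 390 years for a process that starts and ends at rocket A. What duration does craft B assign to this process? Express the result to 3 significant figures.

398 years

Speed of rocket A in craft B's frame: u = (v_A − v_B)/(1 − v_A v_B/c²) = (0.515 − 0.648)/(1 − 0.515×0.648) = −0.133/0.66628 = −0.19962; |u| = 0.19962c.
γ for this relative speed: γ = 1/√(1 − 0.0398481) = 1.0205.
The clock on rocket A records proper time, so craft B measures Δt = γΔτ = 1.0205 × 390 = 398 years.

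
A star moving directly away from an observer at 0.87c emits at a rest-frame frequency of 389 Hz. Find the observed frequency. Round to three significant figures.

103 Hz

Relativistic Doppler (source moving away): f_obs = f_src · √((1−β)/(1+β)).
With β = 0.87: factor = √(0.13/1.87) = 0.26366.
f_obs = 389 × 0.26366 = 103 Hz.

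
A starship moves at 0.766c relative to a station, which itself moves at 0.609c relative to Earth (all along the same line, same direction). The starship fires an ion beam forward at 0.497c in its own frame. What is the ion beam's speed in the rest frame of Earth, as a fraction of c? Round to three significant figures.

Compose velocities in two stages. Stage 1 (into S'): u₁ = (0.497+0.766)/(1+0.497×0.766) = 0.91475.
Stage 2 (into S): u = (0.91475+0.609)/(1+0.91475×0.609) = 0.97859, so the speed is 0.979c.

0.979c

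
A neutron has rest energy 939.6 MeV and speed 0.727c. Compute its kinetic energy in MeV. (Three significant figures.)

With β = 0.727, γ = 1/√(1 − 0.727²) = 1/√0.471471 = 1.45637.
Kinetic energy: K = (γ − 1)mc² = (1.45637 − 1) × 939.6 MeV = 0.45637 × 939.6 = 429 MeV.

429 MeV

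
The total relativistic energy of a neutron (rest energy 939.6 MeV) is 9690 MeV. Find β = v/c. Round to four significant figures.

γ = E/(mc²) = 9690/939.6 = 10.313.
β = √(1 − 1/γ²) = √(1 − 0.00940221) = √0.99059779 = 0.9953.

0.9953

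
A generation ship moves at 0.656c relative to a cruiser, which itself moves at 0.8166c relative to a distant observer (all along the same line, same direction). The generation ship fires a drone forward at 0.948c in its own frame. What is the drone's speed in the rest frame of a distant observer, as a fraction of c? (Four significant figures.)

0.9989c

Apply u = (u'+v)/(1+u'v) twice. Drone in the cruiser frame: (0.948+0.656)/(1+0.948·0.656) = 1.604/1.621888 = 0.98897c.
That velocity, transformed to the rest frame of a distant observer: (0.98897+0.8166)/(1+0.98897·0.8166) = 1.80557/1.807592902 = 0.99888c.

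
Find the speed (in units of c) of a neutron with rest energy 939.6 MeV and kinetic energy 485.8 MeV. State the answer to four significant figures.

0.7520c

K = (γ−1)mc², so γ = 1 + 485.8/939.6 = 1.517.
Then v/c = √(1 − γ⁻²) = √(1 − 0.434539) = √0.565461 = 0.7520.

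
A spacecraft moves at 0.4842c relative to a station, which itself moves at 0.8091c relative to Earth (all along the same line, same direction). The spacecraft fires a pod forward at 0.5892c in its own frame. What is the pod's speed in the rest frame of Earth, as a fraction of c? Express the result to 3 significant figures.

0.981c

Compose velocities in two stages. Stage 1 (into S'): u₁ = (0.5892+0.4842)/(1+0.5892×0.4842) = 0.83514.
Stage 2 (into S): u = (0.83514+0.8091)/(1+0.83514×0.8091) = 0.98122, so the speed is 0.981c.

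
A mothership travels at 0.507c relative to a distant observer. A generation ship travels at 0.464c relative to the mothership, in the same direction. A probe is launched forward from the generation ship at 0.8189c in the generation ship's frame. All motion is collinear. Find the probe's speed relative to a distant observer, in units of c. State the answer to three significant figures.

0.976c

Compose velocities in two stages. Stage 1 (into S'): u₁ = (0.8189+0.464)/(1+0.8189×0.464) = 0.92966.
Stage 2 (into S): u = (0.92966+0.507)/(1+0.92966×0.507) = 0.97643, so the speed is 0.976c.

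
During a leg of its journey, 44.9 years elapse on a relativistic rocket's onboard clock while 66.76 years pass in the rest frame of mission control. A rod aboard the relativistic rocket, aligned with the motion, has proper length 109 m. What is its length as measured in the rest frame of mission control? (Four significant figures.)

73.31 m

γ = Δt/Δτ = 66.76/44.9 = 1.48686.
The rod contracts by the same γ: 109 m / 1.48686 = 73.31 m.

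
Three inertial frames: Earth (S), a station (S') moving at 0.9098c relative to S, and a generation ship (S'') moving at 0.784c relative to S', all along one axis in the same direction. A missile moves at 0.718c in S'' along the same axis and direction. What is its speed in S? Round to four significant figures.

0.9981c

Compose velocities in two stages. Stage 1 (into S'): u₁ = (0.718+0.784)/(1+0.718×0.784) = 0.96103.
Stage 2 (into S): u = (0.96103+0.9098)/(1+0.96103×0.9098) = 0.99812, so the speed is 0.9981c.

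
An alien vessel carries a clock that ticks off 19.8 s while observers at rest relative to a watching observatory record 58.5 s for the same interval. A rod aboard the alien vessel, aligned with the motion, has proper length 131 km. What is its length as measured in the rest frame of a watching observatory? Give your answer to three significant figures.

44.3 km

The time-dilation ratio gives γ = 58.5/19.8 = 2.95455.
L = L₀/γ = 131/2.95455 = 44.3 km.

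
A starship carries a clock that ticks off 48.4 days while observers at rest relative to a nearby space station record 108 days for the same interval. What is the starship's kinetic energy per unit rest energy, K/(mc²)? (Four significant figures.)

γ = Δt/Δτ = 108/48.4 = 2.2314.
Since K = (γ−1)mc², K/(mc²) = 2.2314 − 1 = 1.231.

1.231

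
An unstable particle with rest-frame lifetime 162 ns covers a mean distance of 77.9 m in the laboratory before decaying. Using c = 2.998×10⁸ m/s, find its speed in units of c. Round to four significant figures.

d = βγcτ ⇒ βγ = d/(cτ) = 77.90 m / (48.5676 m) = 1.6039.
β = (βγ)/√(1+(βγ)²) = 1.6039/√3.5725 = 0.8486.

0.8486c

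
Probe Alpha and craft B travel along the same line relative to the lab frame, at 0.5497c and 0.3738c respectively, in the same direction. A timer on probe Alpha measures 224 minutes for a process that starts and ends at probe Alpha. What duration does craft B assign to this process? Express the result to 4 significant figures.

Transform probe Alpha's velocity into craft B's frame: (0.5497 − 0.3738)/(1 − 0.5497·0.3738) = 0.1759/0.79452214, so the relative speed is 0.22139c.
γ for this relative speed: γ = 1/√(1 − 0.0490135) = 1.0254.
Probe Alpha's interval is proper; time dilation gives Δt_B = γΔτ = 1.0254 × 224 minutes = 229.7 minutes.

229.7 minutes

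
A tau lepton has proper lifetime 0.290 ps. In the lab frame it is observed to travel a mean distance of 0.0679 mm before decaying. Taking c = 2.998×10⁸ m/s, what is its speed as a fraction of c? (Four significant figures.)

0.6155c

Let x = d/(cτ) = 6.790×10^-5 m / (2.998×10⁸ m/s × 2.900×10^-13 s) = 0.78098. Since d = βγcτ, x = βγ = β/√(1−β²).
Solving: β² = x²/(1+x²) = 0.60993/1.60993 = 0.378855, so β = 0.6155.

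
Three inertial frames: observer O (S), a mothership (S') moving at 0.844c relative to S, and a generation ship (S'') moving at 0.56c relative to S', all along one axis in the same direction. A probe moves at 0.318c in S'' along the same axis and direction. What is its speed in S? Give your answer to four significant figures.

Compose velocities in two stages. Stage 1 (into S'): u₁ = (0.318+0.56)/(1+0.318×0.56) = 0.74528.
Stage 2 (into S): u = (0.74528+0.844)/(1+0.74528×0.844) = 0.97561, so the speed is 0.9756c.

0.9756c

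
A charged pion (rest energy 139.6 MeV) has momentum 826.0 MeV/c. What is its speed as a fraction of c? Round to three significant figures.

βγ = pc/(mc²) = 826.0/139.6 = 5.9169.
Since γ² = 1 + (βγ)² = 36.0097, γ = √36.0097 = 6.00081, and β = (βγ)/γ = 5.9169/6.00081 = 0.986.

0.986c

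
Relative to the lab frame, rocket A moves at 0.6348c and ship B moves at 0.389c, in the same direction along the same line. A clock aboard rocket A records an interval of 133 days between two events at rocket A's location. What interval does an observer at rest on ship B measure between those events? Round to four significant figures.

140.7 days

The velocity of rocket A relative to ship B is (0.6348 − 0.389)c / (1 − 0.6348×0.389) = 0.3264c; relative speed 0.3264c.
At |u| = 0.3264c, γ = (1 − 0.106537)^(−1/2) = 1.0579.
Rocket A's interval is proper; time dilation gives Δt_B = γΔτ = 1.0579 × 133 days = 140.7 days.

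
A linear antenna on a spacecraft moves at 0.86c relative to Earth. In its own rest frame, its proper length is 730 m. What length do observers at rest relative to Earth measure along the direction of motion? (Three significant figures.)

With β = 0.86, γ = 1/√(1 − 0.86²) = 1/√0.2604 = 1.9597.
Along the direction of motion the measured length is L₀/γ = 730/1.9597 = 373 m.

373 m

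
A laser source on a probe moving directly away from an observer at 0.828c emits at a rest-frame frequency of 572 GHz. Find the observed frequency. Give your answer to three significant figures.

175 GHz

Relativistic Doppler (source moving away): f_obs = f_src · √((1−β)/(1+β)).
With β = 0.828: factor = √(0.172/1.828) = 0.30674.
f_obs = 572 × 0.30674 = 175 GHz.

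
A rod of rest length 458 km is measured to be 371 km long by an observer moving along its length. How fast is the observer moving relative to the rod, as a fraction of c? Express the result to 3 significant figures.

0.586c

Length contraction gives γ = L₀/L = 458/371 = 1.2345.
β = √(1 − 1/γ²) = √0.343828 = 0.586.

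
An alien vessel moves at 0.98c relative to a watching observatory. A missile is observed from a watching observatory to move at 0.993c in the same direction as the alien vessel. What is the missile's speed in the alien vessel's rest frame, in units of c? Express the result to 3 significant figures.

Transform to the alien vessel's frame: u' = (u − v)/(1 − uv/c²).
u' = (0.993 − 0.98)/(1 − 0.993×0.98) = 0.013/0.02686 = 0.48399.
Speed in the alien vessel's frame: 0.484c (in the same direction).

0.484c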